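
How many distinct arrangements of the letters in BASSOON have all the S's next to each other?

360

Treat the 2 copies of S as a single block. The multiset to arrange is then {SS, A, B, N, O, O}, 6 items in all.
That gives (6)!/(2!) = 360 arrangements.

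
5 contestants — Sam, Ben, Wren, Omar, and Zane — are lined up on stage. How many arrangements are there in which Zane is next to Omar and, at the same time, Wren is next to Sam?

Treat {Zane,Omar} as one block (2 orders) and {Wren,Sam} as another (2 orders).
That leaves 3 units to arrange: 2 × 2 × 3! = 4 × 6 = 24.

24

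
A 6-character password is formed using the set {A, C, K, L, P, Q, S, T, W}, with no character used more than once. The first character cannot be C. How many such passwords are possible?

The first character has 9−1 = 8 choices (anything except C).
The remaining 5 characters are filled from the other 8 symbols without repetition: 8 × 7 × 6 × 5 × 4 = 6720.
Total: 8 × 6720 = 53760.

53760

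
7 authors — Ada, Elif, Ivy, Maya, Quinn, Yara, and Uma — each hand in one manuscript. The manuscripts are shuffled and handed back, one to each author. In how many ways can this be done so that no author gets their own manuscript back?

Count assignments avoiding every fixed point. For any j of the 7 authors fixed to their own manuscript, the other 7−j can be arranged in (7−j)! ways.
By inclusion–exclusion this is Σ_{j=0}^{7} (−1)^j C(7,j)·(7−j)!.
Computing: 5040 − 5040 + 2520 − 840 + 210 − 42 + 7 − 1 = 1854.

1854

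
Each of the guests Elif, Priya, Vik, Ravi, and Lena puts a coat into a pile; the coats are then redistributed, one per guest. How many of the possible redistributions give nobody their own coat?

This is the derangement count D_5: permutations of 5 items with no fixed point.
By inclusion–exclusion this is Σ_{j=0}^{5} (−1)^j C(5,j)·(5−j)!.
Computing: 120 − 120 + 60 − 20 + 5 − 1 = 44.

44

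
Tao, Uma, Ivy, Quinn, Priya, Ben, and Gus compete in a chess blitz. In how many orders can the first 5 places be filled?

2520

There are 7 choices for 1st place, 6 for 2nd, and so on down to 3 for position 5.
That gives 7 × 6 × 5 × 4 × 3 = 2520.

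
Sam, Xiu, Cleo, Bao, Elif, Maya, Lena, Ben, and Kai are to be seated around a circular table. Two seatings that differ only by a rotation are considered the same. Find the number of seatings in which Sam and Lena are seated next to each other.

10080

Treat {Sam, Lena} as one unit (2 internal orders) and seat the resulting 8 units around the table: (7)! circular arrangements.
So 2 × (7)! = 2 × 5040 = 10080.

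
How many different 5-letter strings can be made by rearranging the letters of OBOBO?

OBOBO has 5 letters with B appearing twice and O appearing 3 times.
So there are 5! / (3!·2!) = 10 distinguishable arrangements.

10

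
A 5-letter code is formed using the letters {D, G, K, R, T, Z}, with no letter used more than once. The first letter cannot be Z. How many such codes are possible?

600

The first letter has 6−1 = 5 choices (anything except Z).
The remaining 4 letters are filled from the other 5 symbols without repetition: 5 × 4 × 3 × 2 = 120.
Total: 5 × 120 = 600.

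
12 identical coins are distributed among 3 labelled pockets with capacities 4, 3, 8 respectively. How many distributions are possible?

Ignoring the caps, the number of non-negative solutions to x_1+…+x_3 = 12 is C(14,2) = 91.
Subtract solutions that violate a single cap (substitute x_i' = x_i − (cap_i+1)): x_1 ≥ 5 gives C(9,2) = 36; x_2 ≥ 4 gives C(10,2) = 45; x_3 ≥ 9 gives C(5,2) = 10. Together 91.
Add back pairs where two caps are both exceeded: 10 + 0 + 0 = 10.
By inclusion–exclusion the count is 91 − 91 + 10 = 10.

10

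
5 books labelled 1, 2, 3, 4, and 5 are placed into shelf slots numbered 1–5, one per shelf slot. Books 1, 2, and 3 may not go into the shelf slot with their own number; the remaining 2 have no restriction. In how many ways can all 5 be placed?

Let Aᵢ (for i ∈ {1, 2, 3}) be the placements that put book i in its forbidden shelf slot. Any j of these fix j positions, leaving (5−j)! ways to fill the rest, and there are C(3,j) ways to pick which j.
By inclusion–exclusion, the number of valid placements is Σ_{j=0}^{3} (−1)^j C(3,j)·(5−j)!.
Computing: 120 − 72 + 18 − 2 = 64.

64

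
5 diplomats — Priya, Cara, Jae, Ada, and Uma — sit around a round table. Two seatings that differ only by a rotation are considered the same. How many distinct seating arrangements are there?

24

Fix one person's seat to break rotational symmetry; the remaining 4 people can be arranged in (4)! = 24 ways.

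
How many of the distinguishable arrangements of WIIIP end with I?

Fix I in the last position and arrange the remaining 4 letters.
Those 4 letters have I appearing twice, giving (4)!/(2!) = 12.

12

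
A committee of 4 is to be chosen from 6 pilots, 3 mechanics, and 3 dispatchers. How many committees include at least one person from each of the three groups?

243

With no constraint there are C(12,4) = 495 possible selections.
Selections missing a whole group: no pilots → C(6,4) = 15; no mechanics → C(9,4) = 126; no dispatchers → C(9,4) = 126.
Add back selections omitting two groups (i.e. drawn from a single group): C(6,4) + C(3,4) + C(3,4) = 15.
By inclusion–exclusion: 495 − 267 + 15 = 243.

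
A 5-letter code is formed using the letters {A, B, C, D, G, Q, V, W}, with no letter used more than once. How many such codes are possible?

6720

With no repetition, fill the 5 letters in order: 8 choices, then 7, down to 4.
8 × 7 × 6 × 5 × 4 = 6720.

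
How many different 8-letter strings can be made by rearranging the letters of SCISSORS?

The 8 letters of SCISSORS have repeats: S appearing 4 times.
Dividing 8! = 40320 by 4! = 24 for the repeated letters gives 1680.

1680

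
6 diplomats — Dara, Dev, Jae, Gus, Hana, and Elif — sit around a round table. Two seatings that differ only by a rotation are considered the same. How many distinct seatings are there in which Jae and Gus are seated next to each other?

Glue Jae and Gus into a block (2 internal orders). Seating 5 units around a circle gives (4)! arrangements.
So 2 × (4)! = 2 × 24 = 48.

48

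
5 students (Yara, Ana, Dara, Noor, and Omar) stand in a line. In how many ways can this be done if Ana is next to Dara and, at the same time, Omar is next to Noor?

24

Treat {Ana,Dara} as one block (2 orders) and {Omar,Noor} as another (2 orders).
That leaves 3 units to arrange: 2 × 2 × 3! = 4 × 6 = 24.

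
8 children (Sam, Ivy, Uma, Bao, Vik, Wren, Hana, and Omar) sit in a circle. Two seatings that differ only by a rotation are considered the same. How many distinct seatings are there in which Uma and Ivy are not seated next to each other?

All circular seatings of 8 people number (7)! = 5040.
Seatings with Uma beside Ivy: treat them as a block with 2 internal orders, giving 2 × (6)! = 1440.
Subtracting, 5040 − 1440 = 3600.

3600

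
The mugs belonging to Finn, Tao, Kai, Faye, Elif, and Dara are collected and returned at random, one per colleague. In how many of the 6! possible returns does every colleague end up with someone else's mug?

This is the derangement count D_6: permutations of 6 items with no fixed point.
By inclusion–exclusion this is Σ_{j=0}^{6} (−1)^j C(6,j)·(6−j)!.
Computing: 720 − 720 + 360 − 120 + 30 − 6 + 1 = 265.

265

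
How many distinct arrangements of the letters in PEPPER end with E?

20

Fix E in the last position and arrange the remaining 5 letters.
Those 5 letters have P appearing 3 times, giving (5)!/(3!) = 20.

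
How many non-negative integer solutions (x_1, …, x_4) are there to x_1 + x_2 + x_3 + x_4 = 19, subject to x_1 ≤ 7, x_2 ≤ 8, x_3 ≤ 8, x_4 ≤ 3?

By stars and bars, unrestricted non-negative solutions to x_1+…+x_4 = 19 number C(19+3,3) = 1540.
Subtract solutions that violate a single cap (substitute x_i' = x_i − (cap_i+1)): x_1 ≥ 8 gives C(14,3) = 364; x_2 ≥ 9 gives C(13,3) = 286; x_3 ≥ 9 gives C(13,3) = 286; x_4 ≥ 4 gives C(18,3) = 816. Together 1752.
Add back pairs where two caps are both exceeded: 10 + 10 + 120 + 4 + 84 + 84 = 312.
By inclusion–exclusion the count is 1540 − 1752 + 312 = 100.

100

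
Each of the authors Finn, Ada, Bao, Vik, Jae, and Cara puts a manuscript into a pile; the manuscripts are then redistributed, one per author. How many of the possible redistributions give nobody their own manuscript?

265

This is the derangement count D_6: permutations of 6 items with no fixed point.
By inclusion–exclusion this is Σ_{j=0}^{6} (−1)^j C(6,j)·(6−j)!.
Computing: 720 − 720 + 360 − 120 + 30 − 6 + 1 = 265.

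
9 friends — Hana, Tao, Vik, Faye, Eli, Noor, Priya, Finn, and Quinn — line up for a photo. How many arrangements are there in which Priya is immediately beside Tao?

Treat {Priya, Tao} as a single unit. There are 8 units to order, and the pair itself can be ordered 2 ways.
So the count is 2·(8)! = 80640.

80640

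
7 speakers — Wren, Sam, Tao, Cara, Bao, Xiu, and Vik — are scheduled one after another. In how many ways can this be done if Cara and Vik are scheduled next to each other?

1440

Place the 5 others and the Cara-Vik pair as 6 objects in a line; the pair has 2 internal arrangements.
So the count is 2·(6)! = 1440.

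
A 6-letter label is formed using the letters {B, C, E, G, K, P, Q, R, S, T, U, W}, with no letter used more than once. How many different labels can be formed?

665280

Choose and order 6 of the 12 symbols: the first letter has 12 options, the next 11, and so on down to 7.
That product is 12 × 11 × 10 × 9 × 8 × 7 = 665280.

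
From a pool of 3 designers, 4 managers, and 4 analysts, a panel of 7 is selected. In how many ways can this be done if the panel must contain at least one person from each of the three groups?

Unrestricted: C(11,7) = 330 ways to pick any 7 of the 11.
Selections missing a whole group: no designers → C(8,7) = 8; no managers → C(7,7) = 1; no analysts → C(7,7) = 1.
Add back selections omitting two groups (i.e. drawn from a single group): C(3,7) + C(4,7) + C(4,7) = 0.
By inclusion–exclusion: 330 − 10 + 0 = 320.

320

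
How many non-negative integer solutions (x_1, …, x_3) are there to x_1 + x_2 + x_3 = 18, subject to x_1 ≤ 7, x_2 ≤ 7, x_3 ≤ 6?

6

Ignoring the caps, the number of non-negative solutions to x_1+…+x_3 = 18 is C(20,2) = 190.
Subtract solutions that violate a single cap (substitute x_i' = x_i − (cap_i+1)): x_1 ≥ 8 gives C(12,2) = 66; x_2 ≥ 8 gives C(12,2) = 66; x_3 ≥ 7 gives C(13,2) = 78. Together 210.
Add back pairs where two caps are both exceeded: 6 + 10 + 10 = 26.
By inclusion–exclusion the count is 190 − 210 + 26 = 6.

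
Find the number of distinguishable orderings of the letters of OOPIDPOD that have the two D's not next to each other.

There are 8!/(3!·2!·2!) = 1680 arrangements of OOPIDPOD in total.
If the two D's are adjacent, glue them into one block, leaving 7 items to arrange: (7)!/(3!·2!) = 420 ways.
Subtracting, 1680 − 420 = 1260 arrangements keep the D's apart.

1260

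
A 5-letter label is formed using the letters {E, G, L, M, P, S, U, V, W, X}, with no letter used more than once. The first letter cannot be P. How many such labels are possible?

The first letter has 10−1 = 9 choices (anything except P).
The remaining 4 letters are filled from the other 9 symbols without repetition: 9 × 8 × 7 × 6 = 3024.
Total: 9 × 3024 = 27216.

27216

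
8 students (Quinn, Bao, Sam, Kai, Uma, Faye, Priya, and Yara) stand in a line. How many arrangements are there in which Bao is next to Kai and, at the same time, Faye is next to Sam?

2880

Treat {Bao,Kai} as one block (2 orders) and {Faye,Sam} as another (2 orders).
That leaves 6 units to arrange: 2 × 2 × 6! = 4 × 720 = 2880.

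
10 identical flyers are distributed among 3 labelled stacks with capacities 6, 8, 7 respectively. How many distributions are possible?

Ignoring the caps, the number of non-negative solutions to x_1+…+x_3 = 10 is C(12,2) = 66.
Subtract solutions that violate a single cap (substitute x_i' = x_i − (cap_i+1)): x_1 ≥ 7 gives C(5,2) = 10; x_2 ≥ 9 gives C(3,2) = 3; x_3 ≥ 8 gives C(4,2) = 6. Together 19.
No two caps can be exceeded simultaneously, so the pair terms are all 0.
By inclusion–exclusion the count is 66 − 19 + 0 = 47.

47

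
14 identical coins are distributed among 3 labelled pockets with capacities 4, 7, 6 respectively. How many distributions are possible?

By stars and bars, unrestricted non-negative solutions to x_1+…+x_3 = 14 number C(14+2,2) = 120.
Subtract solutions that violate a single cap (substitute x_i' = x_i − (cap_i+1)): x_1 ≥ 5 gives C(11,2) = 55; x_2 ≥ 8 gives C(8,2) = 28; x_3 ≥ 7 gives C(9,2) = 36. Together 119.
Add back pairs where two caps are both exceeded: 3 + 6 + 0 = 9.
By inclusion–exclusion the count is 120 − 119 + 9 = 10.

10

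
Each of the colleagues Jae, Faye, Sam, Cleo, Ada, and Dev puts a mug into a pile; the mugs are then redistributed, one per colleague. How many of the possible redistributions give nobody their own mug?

265

Let Aᵢ be the assignments in which colleague i gets their own mug. We want the size of the complement of A₁∪…∪A_6.
By inclusion–exclusion this is Σ_{j=0}^{6} (−1)^j C(6,j)·(6−j)!.
Computing: 720 − 720 + 360 − 120 + 30 − 6 + 1 = 265.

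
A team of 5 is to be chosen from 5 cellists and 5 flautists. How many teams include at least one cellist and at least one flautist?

Unrestricted: C(10,5) = 252 ways to pick any 5 of the 10.
Selections missing a whole group: no cellists → C(5,5) = 1; no flautists → C(5,5) = 1.
Both groups omitted at once is impossible, so 252 − 2 = 250.

250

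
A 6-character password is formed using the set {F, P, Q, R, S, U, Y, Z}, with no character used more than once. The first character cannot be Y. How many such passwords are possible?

The first character has 8−1 = 7 choices (anything except Y).
The remaining 5 characters are filled from the other 7 symbols without repetition: 7 × 6 × 5 × 4 × 3 = 2520.
Total: 7 × 2520 = 17640.

17640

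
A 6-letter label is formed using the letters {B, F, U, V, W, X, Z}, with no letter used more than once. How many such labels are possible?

5040

This is a permutation of 6 out of 7: P(7,6) = 7!/1!.
7 × 6 × 5 × 4 × 3 × 2 = 5040.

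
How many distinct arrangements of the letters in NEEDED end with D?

20

With the last slot taken by D, it remains to arrange the other 5 letters (NEEED).
Those 5 letters have E appearing 3 times, giving (5)!/(3!) = 20.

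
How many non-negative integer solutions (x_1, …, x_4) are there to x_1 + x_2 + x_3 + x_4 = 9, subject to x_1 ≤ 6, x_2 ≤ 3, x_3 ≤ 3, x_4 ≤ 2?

38

By stars and bars, unrestricted non-negative solutions to x_1+…+x_4 = 9 number C(9+3,3) = 220.
Subtract solutions that violate a single cap (substitute x_i' = x_i − (cap_i+1)): x_1 ≥ 7 gives C(5,3) = 10; x_2 ≥ 4 gives C(8,3) = 56; x_3 ≥ 4 gives C(8,3) = 56; x_4 ≥ 3 gives C(9,3) = 84. Together 206.
Add back pairs where two caps are both exceeded: 0 + 0 + 0 + 4 + 10 + 10 = 24.
By inclusion–exclusion the count is 220 − 206 + 24 = 38.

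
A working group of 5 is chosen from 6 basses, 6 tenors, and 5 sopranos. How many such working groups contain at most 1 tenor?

2442

Split by how many tenors are chosen (0 through 1).
Sum: C(6,0)·C(11,5) + C(6,1)·C(11,4) = 462 + 1980 = 2442.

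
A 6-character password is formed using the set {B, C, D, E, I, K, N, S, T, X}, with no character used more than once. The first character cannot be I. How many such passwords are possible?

The first character has 10−1 = 9 choices (anything except I).
The remaining 5 characters are filled from the other 9 symbols without repetition: 9 × 8 × 7 × 6 × 5 = 15120.
Total: 9 × 15120 = 136080.

136080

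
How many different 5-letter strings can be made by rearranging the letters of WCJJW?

Letter multiplicities in WCJJW: C×1, J×2, W×2.
The number of distinct arrangements is 5!/(2!·2!) = 120/4 = 30.

30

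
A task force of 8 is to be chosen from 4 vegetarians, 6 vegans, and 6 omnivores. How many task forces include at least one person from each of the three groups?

With no constraint there are C(16,8) = 12870 possible selections.
Selections missing a whole group: no vegetarians → C(12,8) = 495; no vegans → C(10,8) = 45; no omnivores → C(10,8) = 45.
Add back selections omitting two groups (i.e. drawn from a single group): C(4,8) + C(6,8) + C(6,8) = 0.
By inclusion–exclusion: 12870 − 585 + 0 = 12285.

12285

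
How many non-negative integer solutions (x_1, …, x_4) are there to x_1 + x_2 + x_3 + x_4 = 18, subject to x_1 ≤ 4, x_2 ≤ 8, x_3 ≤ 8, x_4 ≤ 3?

Without the upper bounds there are C(21,3) = 1330 ways to split 18 among 4 variables.
Subtract solutions that violate a single cap (substitute x_i' = x_i − (cap_i+1)): x_1 ≥ 5 gives C(16,3) = 560; x_2 ≥ 9 gives C(12,3) = 220; x_3 ≥ 9 gives C(12,3) = 220; x_4 ≥ 4 gives C(17,3) = 680. Together 1680.
Add back pairs where two caps are both exceeded: 35 + 35 + 220 + 1 + 56 + 56 = 403.
Subtract triples: 0 + 1 + 1 + 0 = 2.
By inclusion–exclusion the count is 1330 − 1680 + 403 − 2 = 51.

51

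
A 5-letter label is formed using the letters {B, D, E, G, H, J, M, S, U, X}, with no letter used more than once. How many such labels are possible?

30240

Choose and order 5 of the 10 symbols: the first letter has 10 options, the next 9, and so on down to 6.
That product is 10 × 9 × 8 × 7 × 6 = 30240.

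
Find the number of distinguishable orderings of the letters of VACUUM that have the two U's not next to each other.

240

There are 6!/(2!) = 360 arrangements of VACUUM in total.
Arrangements with the U's together: treat UU as one letter, giving (5)! = 120.
Subtracting, 360 − 120 = 240 arrangements keep the U's apart.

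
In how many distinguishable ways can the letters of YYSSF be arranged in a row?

YYSSF has 5 letters with S appearing twice and Y appearing twice.
The number of distinct arrangements is 5!/(2!·2!) = 120/4 = 30.

30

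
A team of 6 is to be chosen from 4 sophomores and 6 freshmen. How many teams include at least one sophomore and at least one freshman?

With no constraint there are C(10,6) = 210 possible selections.
Subtract selections that omit an entire group: no sophomores → C(6,6) = 1; no freshmen → C(4,6) = 0.
Both groups omitted at once is impossible, so 210 − 1 = 209.

209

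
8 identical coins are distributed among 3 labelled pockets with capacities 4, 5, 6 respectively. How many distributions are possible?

Ignoring the caps, the number of non-negative solutions to x_1+…+x_3 = 8 is C(10,2) = 45.
Subtract solutions that violate a single cap (substitute x_i' = x_i − (cap_i+1)): x_1 ≥ 5 gives C(5,2) = 10; x_2 ≥ 6 gives C(4,2) = 6; x_3 ≥ 7 gives C(3,2) = 3. Together 19.
No two caps can be exceeded simultaneously, so the pair terms are all 0.
By inclusion–exclusion the count is 45 − 19 + 0 = 26.

26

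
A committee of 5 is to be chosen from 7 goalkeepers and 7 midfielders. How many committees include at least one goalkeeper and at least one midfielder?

Unrestricted: C(14,5) = 2002 ways to pick any 5 of the 14.
Subtract selections that omit an entire group: no goalkeepers → C(7,5) = 21; no midfielders → C(7,5) = 21.
Both groups omitted at once is impossible, so 2002 − 42 = 1960.

1960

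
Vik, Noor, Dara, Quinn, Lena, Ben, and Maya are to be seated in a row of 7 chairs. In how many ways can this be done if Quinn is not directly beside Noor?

3600

Of the 7! = 5040 arrangements, those with Quinn and Noor adjacent number 2 × 6! = 1440 (treat the pair as a block with 2 internal orders).
Complementary counting: 5040 − 1440 = 3600.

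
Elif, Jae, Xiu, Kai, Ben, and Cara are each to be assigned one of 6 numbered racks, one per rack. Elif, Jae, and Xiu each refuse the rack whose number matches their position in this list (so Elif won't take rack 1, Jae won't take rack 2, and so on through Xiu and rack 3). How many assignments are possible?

426

Let Aᵢ (for i ∈ {1, 2, 3}) be the placements that put person i in their forbidden rack. Any j of these fix j positions, leaving (6−j)! ways to fill the rest, and there are C(3,j) ways to pick which j.
By inclusion–exclusion, the number of valid placements is Σ_{j=0}^{3} (−1)^j C(3,j)·(6−j)!.
Computing: 720 − 360 + 72 − 6 = 426.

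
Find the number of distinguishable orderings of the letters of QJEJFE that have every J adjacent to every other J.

Treat the 2 copies of J as a single block. The multiset to arrange is then {JJ, E, E, F, Q}, 5 items in all.
That gives (5)!/(2!) = 60 arrangements.

60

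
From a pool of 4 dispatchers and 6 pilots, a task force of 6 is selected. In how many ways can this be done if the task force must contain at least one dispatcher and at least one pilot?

Total 6-person selections from all 10: C(10,6) = 210.
Selections missing a whole group: no dispatchers → C(6,6) = 1; no pilots → C(4,6) = 0.
Both groups omitted at once is impossible, so 210 − 1 = 209.

209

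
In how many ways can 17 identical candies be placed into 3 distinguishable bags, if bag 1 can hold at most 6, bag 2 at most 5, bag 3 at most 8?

Ignoring the caps, the number of non-negative solutions to x_1+…+x_3 = 17 is C(19,2) = 171.
Subtract solutions that violate a single cap (substitute x_i' = x_i − (cap_i+1)): x_1 ≥ 7 gives C(12,2) = 66; x_2 ≥ 6 gives C(13,2) = 78; x_3 ≥ 9 gives C(10,2) = 45. Together 189.
Add back pairs where two caps are both exceeded: 15 + 3 + 6 = 24.
By inclusion–exclusion the count is 171 − 189 + 24 = 6.

6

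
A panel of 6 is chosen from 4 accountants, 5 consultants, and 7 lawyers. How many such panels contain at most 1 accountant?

Split by how many accountants are chosen (0 through 1).
Sum: C(4,0)·C(12,6) + C(4,1)·C(12,5) = 924 + 3168 = 4092.

4092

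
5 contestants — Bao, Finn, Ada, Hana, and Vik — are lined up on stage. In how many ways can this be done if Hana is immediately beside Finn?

48

Treat {Hana, Finn} as a single unit. There are 4 units to order, and the pair itself can be ordered 2 ways.
So the count is 2·(4)! = 48.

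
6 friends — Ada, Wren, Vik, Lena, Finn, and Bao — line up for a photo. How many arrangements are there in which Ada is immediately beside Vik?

Place the 4 others and the Ada-Vik pair as 5 objects in a line; the pair has 2 internal arrangements.
So the count is 2·(5)! = 240.

240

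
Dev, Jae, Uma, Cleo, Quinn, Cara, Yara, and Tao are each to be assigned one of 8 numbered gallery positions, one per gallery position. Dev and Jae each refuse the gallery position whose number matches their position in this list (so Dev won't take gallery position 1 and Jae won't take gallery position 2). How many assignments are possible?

30960

Let Aᵢ (for i ∈ {1, 2}) be the placements that put person i in their forbidden gallery position. Any j of these fix j positions, leaving (8−j)! ways to fill the rest, and there are C(2,j) ways to pick which j.
By inclusion–exclusion, the number of valid placements is Σ_{j=0}^{2} (−1)^j C(2,j)·(8−j)!.
Computing: 40320 − 10080 + 720 = 30960.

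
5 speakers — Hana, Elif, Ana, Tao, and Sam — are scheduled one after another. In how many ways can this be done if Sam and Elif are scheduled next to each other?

48

Place the 3 others and the Sam-Elif pair as 4 objects in a line; the pair has 2 internal arrangements.
So the count is 2·(4)! = 48.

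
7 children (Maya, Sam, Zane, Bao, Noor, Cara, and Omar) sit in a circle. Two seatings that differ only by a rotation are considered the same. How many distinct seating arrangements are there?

Around a circle, 7 distinct people have 7!/7 = (6)! = 720 rotationally distinct seatings.

720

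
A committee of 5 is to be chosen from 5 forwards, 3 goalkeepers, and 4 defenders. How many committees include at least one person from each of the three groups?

590

With no constraint there are C(12,5) = 792 possible selections.
Subtract selections that omit an entire group: no forwards → C(7,5) = 21; no goalkeepers → C(9,5) = 126; no defenders → C(8,5) = 56.
Add back selections omitting two groups (i.e. drawn from a single group): C(5,5) + C(3,5) + C(4,5) = 1.
By inclusion–exclusion: 792 − 203 + 1 = 590.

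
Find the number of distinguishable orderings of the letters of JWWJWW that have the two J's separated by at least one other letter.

10

There are 6!/(4!·2!) = 15 arrangements of JWWJWW in total.
Arrangements with the J's together: treat JJ as one letter, giving (5)!/(4!) = 5.
Hence 15 − 5 = 10.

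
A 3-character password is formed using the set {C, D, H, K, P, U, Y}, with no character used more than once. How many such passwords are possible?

With no repetition, fill the 3 characters in order: 7 choices, then 6, down to 5.
7 × 6 × 5 = 210.

210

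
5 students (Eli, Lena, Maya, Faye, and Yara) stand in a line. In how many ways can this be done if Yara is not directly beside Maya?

There are 5! = 120 arrangements in all. If Yara and Maya are adjacent, merging them into one block gives 2·(4)! = 48 arrangements.
So 120 − 48 = 72 arrangements keep them apart.

72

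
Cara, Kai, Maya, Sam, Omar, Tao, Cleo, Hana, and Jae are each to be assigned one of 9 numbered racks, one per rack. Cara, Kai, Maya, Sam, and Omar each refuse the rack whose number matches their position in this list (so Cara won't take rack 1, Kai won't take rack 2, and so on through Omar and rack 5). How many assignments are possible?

205056

Let Aᵢ (for 1 ≤ i ≤ 5) be the placements that put person i in their forbidden rack. Any j of these fix j positions, leaving (9−j)! ways to fill the rest, and there are C(5,j) ways to pick which j.
By inclusion–exclusion, the number of valid placements is Σ_{j=0}^{5} (−1)^j C(5,j)·(9−j)!.
Computing: 362880 − 201600 + 50400 − 7200 + 600 − 24 = 205056.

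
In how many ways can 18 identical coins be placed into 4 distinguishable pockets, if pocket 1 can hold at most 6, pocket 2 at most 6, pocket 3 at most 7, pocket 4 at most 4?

55

By stars and bars, unrestricted non-negative solutions to x_1+…+x_4 = 18 number C(18+3,3) = 1330.
Subtract solutions that violate a single cap (substitute x_i' = x_i − (cap_i+1)): x_1 ≥ 7 gives C(14,3) = 364; x_2 ≥ 7 gives C(14,3) = 364; x_3 ≥ 8 gives C(13,3) = 286; x_4 ≥ 5 gives C(16,3) = 560. Together 1574.
Add back pairs where two caps are both exceeded: 35 + 20 + 84 + 20 + 84 + 56 = 299.
By inclusion–exclusion the count is 1330 − 1574 + 299 = 55.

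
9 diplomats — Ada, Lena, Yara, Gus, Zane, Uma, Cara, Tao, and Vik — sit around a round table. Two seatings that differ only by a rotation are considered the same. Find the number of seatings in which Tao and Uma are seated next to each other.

10080

Glue Tao and Uma into a block (2 internal orders). Seating 8 units around a circle gives (7)! arrangements.
So 2 × (7)! = 2 × 5040 = 10080.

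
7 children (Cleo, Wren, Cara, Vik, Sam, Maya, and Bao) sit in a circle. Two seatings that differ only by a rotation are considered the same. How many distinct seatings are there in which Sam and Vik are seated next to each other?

Glue Sam and Vik into a block (2 internal orders). Seating 6 units around a circle gives (5)! arrangements.
So 2 × (5)! = 2 × 120 = 240.

240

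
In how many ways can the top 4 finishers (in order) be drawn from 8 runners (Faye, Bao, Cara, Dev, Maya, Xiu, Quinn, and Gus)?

1680

There are 8 choices for 1st place, 7 for 2nd, and so on down to 5 for position 4.
That gives 8 × 7 × 6 × 5 = 1680.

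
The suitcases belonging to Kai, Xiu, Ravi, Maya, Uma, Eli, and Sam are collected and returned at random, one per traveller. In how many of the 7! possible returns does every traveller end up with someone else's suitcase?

Count assignments avoiding every fixed point. For any j of the 7 travellers fixed to their own suitcase, the other 7−j can be arranged in (7−j)! ways.
By inclusion–exclusion this is Σ_{j=0}^{7} (−1)^j C(7,j)·(7−j)!.
Computing: 5040 − 5040 + 2520 − 840 + 210 − 42 + 7 − 1 = 1854.

1854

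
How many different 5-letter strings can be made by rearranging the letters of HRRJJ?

The 5 letters of HRRJJ have repeats: J appearing twice and R appearing twice.
So there are 5! / (2!·2!) = 30 distinguishable arrangements.

30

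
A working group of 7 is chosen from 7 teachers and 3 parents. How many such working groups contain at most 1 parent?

22

Split by how many parents are chosen (0 through 1).
Sum: C(3,0)·C(7,7) + C(3,1)·C(7,6) = 1 + 21 = 22.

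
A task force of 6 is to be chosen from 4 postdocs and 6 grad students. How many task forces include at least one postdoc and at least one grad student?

209

Unrestricted: C(10,6) = 210 ways to pick any 6 of the 10.
Selections missing a whole group: no postdocs → C(6,6) = 1; no grad students → C(4,6) = 0.
Both groups omitted at once is impossible, so 210 − 1 = 209.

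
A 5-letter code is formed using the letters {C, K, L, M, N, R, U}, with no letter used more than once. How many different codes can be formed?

Choose and order 5 of the 7 symbols: the first letter has 7 options, the next 6, and so on down to 3.
7 × 6 × 5 × 4 × 3 = 2520.

2520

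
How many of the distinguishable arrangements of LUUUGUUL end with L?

42

With the last slot taken by L, it remains to arrange the other 7 letters (UUUGUUL).
Those 7 letters have U appearing 5 times, giving (7)!/(5!) = 42.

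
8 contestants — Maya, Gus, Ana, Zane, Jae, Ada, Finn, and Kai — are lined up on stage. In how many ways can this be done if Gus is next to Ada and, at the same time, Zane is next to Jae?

2880

Treat {Gus,Ada} as one block (2 orders) and {Zane,Jae} as another (2 orders).
That leaves 6 units to arrange: 2 × 2 × 6! = 4 × 720 = 2880.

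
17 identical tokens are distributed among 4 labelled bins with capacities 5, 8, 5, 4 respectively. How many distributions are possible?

55

By stars and bars, unrestricted non-negative solutions to x_1+…+x_4 = 17 number C(17+3,3) = 1140.
Subtract solutions that violate a single cap (substitute x_i' = x_i − (cap_i+1)): x_1 ≥ 6 gives C(14,3) = 364; x_2 ≥ 9 gives C(11,3) = 165; x_3 ≥ 6 gives C(14,3) = 364; x_4 ≥ 5 gives C(15,3) = 455. Together 1348.
Add back pairs where two caps are both exceeded: 10 + 56 + 84 + 10 + 20 + 84 = 264.
Subtract triples: 0 + 0 + 1 + 0 = 1.
By inclusion–exclusion the count is 1140 − 1348 + 264 − 1 = 55.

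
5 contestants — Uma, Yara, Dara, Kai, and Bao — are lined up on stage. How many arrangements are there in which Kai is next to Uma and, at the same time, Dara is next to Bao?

Treat {Kai,Uma} as one block (2 orders) and {Dara,Bao} as another (2 orders).
That leaves 3 units to arrange: 2 × 2 × 3! = 4 × 6 = 24.

24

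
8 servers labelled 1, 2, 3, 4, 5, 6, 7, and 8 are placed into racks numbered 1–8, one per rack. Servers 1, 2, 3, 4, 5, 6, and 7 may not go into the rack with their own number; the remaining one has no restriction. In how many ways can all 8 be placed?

16687

Let Aᵢ (for 1 ≤ i ≤ 7) be the placements that put server i in its forbidden rack. Any j of these fix j positions, leaving (8−j)! ways to fill the rest, and there are C(7,j) ways to pick which j.
By inclusion–exclusion, the number of valid placements is Σ_{j=0}^{7} (−1)^j C(7,j)·(8−j)!.
Computing: 40320 − 35280 + 15120 − 4200 + 840 − 126 + 14 − 1 = 16687.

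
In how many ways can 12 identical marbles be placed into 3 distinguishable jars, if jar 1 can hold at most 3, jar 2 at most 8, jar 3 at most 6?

18

Ignoring the caps, the number of non-negative solutions to x_1+…+x_3 = 12 is C(14,2) = 91.
Subtract solutions that violate a single cap (substitute x_i' = x_i − (cap_i+1)): x_1 ≥ 4 gives C(10,2) = 45; x_2 ≥ 9 gives C(5,2) = 10; x_3 ≥ 7 gives C(7,2) = 21. Together 76.
Add back pairs where two caps are both exceeded: 0 + 3 + 0 = 3.
By inclusion–exclusion the count is 91 − 76 + 3 = 18.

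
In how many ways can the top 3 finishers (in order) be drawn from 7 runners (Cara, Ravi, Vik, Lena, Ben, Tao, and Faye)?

There are 7 choices for 1st place, 6 for 2nd, and 5 for 3rd.
That gives 7 × 6 × 5 = 210.

210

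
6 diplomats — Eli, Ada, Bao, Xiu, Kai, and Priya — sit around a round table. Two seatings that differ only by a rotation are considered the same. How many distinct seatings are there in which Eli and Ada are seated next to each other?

Glue Eli and Ada into a block (2 internal orders). Seating 5 units around a circle gives (4)! arrangements.
So 2 × (4)! = 2 × 24 = 48.

48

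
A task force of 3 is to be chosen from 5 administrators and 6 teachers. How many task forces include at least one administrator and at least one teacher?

Unrestricted: C(11,3) = 165 ways to pick any 3 of the 11.
Selections missing a whole group: no administrators → C(6,3) = 20; no teachers → C(5,3) = 10.
Both groups omitted at once is impossible, so 165 − 30 = 135.

135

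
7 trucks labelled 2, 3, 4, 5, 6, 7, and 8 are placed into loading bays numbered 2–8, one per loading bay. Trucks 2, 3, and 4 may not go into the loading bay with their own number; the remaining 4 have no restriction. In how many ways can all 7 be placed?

3216

Let Aᵢ (for i ∈ {2, 3, 4}) be the placements that put truck i in its forbidden loading bay. Any j of these fix j positions, leaving (7−j)! ways to fill the rest, and there are C(3,j) ways to pick which j.
By inclusion–exclusion, the number of valid placements is Σ_{j=0}^{3} (−1)^j C(3,j)·(7−j)!.
Computing: 5040 − 2160 + 360 − 24 = 3216.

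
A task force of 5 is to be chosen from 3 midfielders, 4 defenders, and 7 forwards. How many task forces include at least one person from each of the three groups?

Unrestricted: C(14,5) = 2002 ways to pick any 5 of the 14.
Selections missing a whole group: no midfielders → C(11,5) = 462; no defenders → C(10,5) = 252; no forwards → C(7,5) = 21.
Add back selections omitting two groups (i.e. drawn from a single group): C(3,5) + C(4,5) + C(7,5) = 21.
By inclusion–exclusion: 2002 − 735 + 21 = 1288.

1288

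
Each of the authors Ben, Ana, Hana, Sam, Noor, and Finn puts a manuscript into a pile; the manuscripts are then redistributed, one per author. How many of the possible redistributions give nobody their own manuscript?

Count assignments avoiding every fixed point. For any j of the 6 authors fixed to their own manuscript, the other 6−j can be arranged in (6−j)! ways.
By inclusion–exclusion this is Σ_{j=0}^{6} (−1)^j C(6,j)·(6−j)!.
Computing: 720 − 720 + 360 − 120 + 30 − 6 + 1 = 265.

265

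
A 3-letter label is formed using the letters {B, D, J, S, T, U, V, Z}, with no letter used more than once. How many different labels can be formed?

This is a permutation of 3 out of 8: P(8,3) = 8!/5!.
That product is 8 × 7 × 6 = 336.

336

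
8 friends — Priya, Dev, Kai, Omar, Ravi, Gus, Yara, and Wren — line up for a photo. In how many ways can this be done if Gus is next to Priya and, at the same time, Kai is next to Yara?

Treat {Gus,Priya} as one block (2 orders) and {Kai,Yara} as another (2 orders).
That leaves 6 units to arrange: 2 × 2 × 6! = 4 × 720 = 2880.

2880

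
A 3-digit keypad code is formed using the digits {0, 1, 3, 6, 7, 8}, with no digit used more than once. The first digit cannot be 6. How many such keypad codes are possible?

100

The first digit has 6−1 = 5 choices (anything except 6).
The remaining 2 digits are filled from the other 5 symbols without repetition: 5 × 4 = 20.
Total: 5 × 20 = 100.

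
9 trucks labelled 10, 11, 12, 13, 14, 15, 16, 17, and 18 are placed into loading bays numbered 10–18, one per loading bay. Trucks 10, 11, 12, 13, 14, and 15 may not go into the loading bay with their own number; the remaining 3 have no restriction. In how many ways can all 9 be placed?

183822

Let Aᵢ (for 10 ≤ i ≤ 15) be the placements that put truck i in its forbidden loading bay. Any j of these fix j positions, leaving (9−j)! ways to fill the rest, and there are C(6,j) ways to pick which j.
By inclusion–exclusion, the number of valid placements is Σ_{j=0}^{6} (−1)^j C(6,j)·(9−j)!.
Computing: 362880 − 241920 + 75600 − 14400 + 1800 − 144 + 6 = 183822.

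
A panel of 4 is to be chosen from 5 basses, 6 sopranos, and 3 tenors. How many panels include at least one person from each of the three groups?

495

Unrestricted: C(14,4) = 1001 ways to pick any 4 of the 14.
Subtract selections that omit an entire group: no basses → C(9,4) = 126; no sopranos → C(8,4) = 70; no tenors → C(11,4) = 330.
Add back selections omitting two groups (i.e. drawn from a single group): C(5,4) + C(6,4) + C(3,4) = 20.
By inclusion–exclusion: 1001 − 526 + 20 = 495.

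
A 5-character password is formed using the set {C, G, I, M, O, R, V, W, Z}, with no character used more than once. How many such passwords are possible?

15120

This is a permutation of 5 out of 9: P(9,5) = 9!/4!.
9 × 8 × 7 × 6 × 5 = 15120.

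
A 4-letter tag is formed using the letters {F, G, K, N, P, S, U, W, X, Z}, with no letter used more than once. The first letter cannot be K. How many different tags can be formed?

4536

The first letter has 10−1 = 9 choices (anything except K).
The remaining 3 letters are filled from the other 9 symbols without repetition: 9 × 8 × 7 = 504.
Total: 9 × 504 = 4536.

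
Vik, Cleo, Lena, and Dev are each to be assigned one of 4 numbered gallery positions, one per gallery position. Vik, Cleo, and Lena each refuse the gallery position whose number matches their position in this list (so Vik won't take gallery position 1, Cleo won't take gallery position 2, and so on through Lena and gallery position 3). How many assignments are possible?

11

Let Aᵢ (for i ∈ {1, 2, 3}) be the placements that put person i in their forbidden gallery position. Any j of these fix j positions, leaving (4−j)! ways to fill the rest, and there are C(3,j) ways to pick which j.
By inclusion–exclusion, the number of valid placements is Σ_{j=0}^{3} (−1)^j C(3,j)·(4−j)!.
Computing: 24 − 18 + 6 − 1 = 11.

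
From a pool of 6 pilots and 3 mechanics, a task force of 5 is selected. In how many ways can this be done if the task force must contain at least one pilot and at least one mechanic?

Total 5-person selections from all 9: C(9,5) = 126.
Subtract selections that omit an entire group: no pilots → C(3,5) = 0; no mechanics → C(6,5) = 6.
Both groups omitted at once is impossible, so 126 − 6 = 120.

120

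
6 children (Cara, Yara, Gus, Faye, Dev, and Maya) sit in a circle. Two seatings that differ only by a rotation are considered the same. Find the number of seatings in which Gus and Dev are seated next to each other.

Glue Gus and Dev into a block (2 internal orders). Seating 5 units around a circle gives (4)! arrangements.
So 2 × (4)! = 2 × 24 = 48.

48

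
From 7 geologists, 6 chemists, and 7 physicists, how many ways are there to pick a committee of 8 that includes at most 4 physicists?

Split by how many physicists are chosen (0 through 4).
Sum: C(7,0)·C(13,8) + C(7,1)·C(13,7) + C(7,2)·C(13,6) + C(7,3)·C(13,5) + C(7,4)·C(13,4) = 1287 + 12012 + 36036 + 45045 + 25025 = 119405.

119405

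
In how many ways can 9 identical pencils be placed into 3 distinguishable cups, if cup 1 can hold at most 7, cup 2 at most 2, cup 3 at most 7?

21

By stars and bars, unrestricted non-negative solutions to x_1+…+x_3 = 9 number C(9+2,2) = 55.
Subtract solutions that violate a single cap (substitute x_i' = x_i − (cap_i+1)): x_1 ≥ 8 gives C(3,2) = 3; x_2 ≥ 3 gives C(8,2) = 28; x_3 ≥ 8 gives C(3,2) = 3. Together 34.
No two caps can be exceeded simultaneously, so the pair terms are all 0.
By inclusion–exclusion the count is 55 − 34 + 0 = 21.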